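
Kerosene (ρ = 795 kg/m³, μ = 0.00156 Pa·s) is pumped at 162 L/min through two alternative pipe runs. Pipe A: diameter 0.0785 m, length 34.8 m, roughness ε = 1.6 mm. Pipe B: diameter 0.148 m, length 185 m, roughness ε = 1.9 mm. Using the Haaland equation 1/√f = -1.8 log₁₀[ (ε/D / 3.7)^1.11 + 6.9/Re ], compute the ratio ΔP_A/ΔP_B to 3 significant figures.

Pipe A: V = Q/A = 0.0027/0.00484 = 0.5579 m/s; Re = 2.232e+04; ε/D = 0.0204; Haaland → f = 0.05074; ΔP_A = f(L/D)(ρV²/2) = 2783 Pa.
Pipe B: V = Q/A = 0.0027/0.0172 = 0.1569 m/s; Re = 1.184e+04; ε/D = 0.0128; Haaland → f = 0.04524; ΔP_B = f(L/D)(ρV²/2) = 553.7 Pa.
ΔP_A/ΔP_B = 2783/553.7 = 5.03.

ΔP_A/ΔP_B ≈ 5.03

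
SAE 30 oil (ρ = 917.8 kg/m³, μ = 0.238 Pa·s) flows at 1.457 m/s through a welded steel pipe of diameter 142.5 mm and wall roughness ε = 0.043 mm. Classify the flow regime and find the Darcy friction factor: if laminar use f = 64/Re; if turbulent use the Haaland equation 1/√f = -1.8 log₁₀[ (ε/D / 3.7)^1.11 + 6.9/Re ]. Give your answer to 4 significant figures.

f ≈ 0.07993

Re = ρVD/μ = 917.8·1.457·0.1425/0.238 = 800.7.
Re < 2300 → laminar, so f = 64/Re = 0.07993 (roughness is irrelevant in laminar flow).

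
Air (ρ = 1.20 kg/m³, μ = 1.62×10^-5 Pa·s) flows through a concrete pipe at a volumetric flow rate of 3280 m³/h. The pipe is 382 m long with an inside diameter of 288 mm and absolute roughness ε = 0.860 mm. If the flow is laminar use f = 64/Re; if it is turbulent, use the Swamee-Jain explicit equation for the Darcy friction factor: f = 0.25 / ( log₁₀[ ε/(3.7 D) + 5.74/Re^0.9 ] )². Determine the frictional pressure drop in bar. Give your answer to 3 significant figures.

ΔP ≈ 0.0416 bar

Q = 3280 m³/h = 3280/3600 = 0.9111 m³/s.
Cross-sectional area A = πD²/4 = π(0.288)²/4 = 0.06514 m²; mean velocity V = Q/A = 0.9111/0.06514 = 13.99 m/s.
Reynolds number Re = ρVD/μ = 1.2 · 13.99 · 0.288 / 1.62e-05 = 2.984e+05.
Re > 4000 → turbulent. Relative roughness ε/D = 0.00086/0.288 = 0.00299. Swamee-Jain: f = 0.25/(log₁₀[0.00299/3.7 + 5.74/2.984e+05^0.9])² = 0.25/(log₁₀[0.000807 + 6.79e-05])² = 0.25/(-3.058)² = 0.02673.
Darcy-Weisbach: ΔP = f(L/D)(ρV²/2) = 0.02673·(382/0.288)·(1.2·13.99²/2) = 0.02673·1326·117.4 = 4162 Pa.
ΔP = 4162 Pa = 0.0416 bar.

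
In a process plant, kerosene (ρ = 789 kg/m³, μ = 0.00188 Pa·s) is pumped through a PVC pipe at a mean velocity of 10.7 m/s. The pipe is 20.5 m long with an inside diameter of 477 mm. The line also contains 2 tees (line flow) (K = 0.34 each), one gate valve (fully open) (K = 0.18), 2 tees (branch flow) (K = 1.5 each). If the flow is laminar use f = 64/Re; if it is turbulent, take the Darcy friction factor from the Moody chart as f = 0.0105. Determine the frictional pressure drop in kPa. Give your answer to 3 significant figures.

ΔP ≈ 195 kPa

Reynolds number Re = ρVD/μ = 789 · 10.7 · 0.477 / 0.00188 = 2.142e+06.
Re > 4000 → turbulent; use the Moody-chart value f = 0.0105.
Total minor-loss coefficient ΣK = 2·0.34 + 1·0.18 + 2·1.5 = 3.86.
ΔP = [f·L/D + ΣK]·(ρV²/2) = [0.0105·20.5/0.477 + 3.86]·(789·10.7²/2) = [0.4513 + 3.86]·4.517e+04 = 1.947e+05 Pa.
ΔP = 1.947e+05 Pa = 195 kPa.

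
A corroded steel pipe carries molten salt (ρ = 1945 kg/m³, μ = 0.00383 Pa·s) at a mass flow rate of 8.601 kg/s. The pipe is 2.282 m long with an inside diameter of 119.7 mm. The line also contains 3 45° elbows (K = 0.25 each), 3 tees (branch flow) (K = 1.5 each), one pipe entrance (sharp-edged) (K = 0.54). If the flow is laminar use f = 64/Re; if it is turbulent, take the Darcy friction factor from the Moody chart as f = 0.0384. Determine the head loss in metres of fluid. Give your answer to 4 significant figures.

h_f ≈ 0.05133 m

A = πD²/4 = π(0.1197)²/4 = 0.01125 m²; mean velocity V = ṁ/(ρA) = 8.601/(1945 · 0.01125) = 0.393 m/s.
Reynolds number Re = ρVD/μ = 1945 · 0.393 · 0.1197 / 0.00383 = 2.389e+04.
Re > 4000 → turbulent; use the Moody-chart value f = 0.0384.
Total minor-loss coefficient ΣK = 3·0.25 + 3·1.5 + 1·0.54 = 5.79.
ΔP = [f·L/D + ΣK]·(ρV²/2) = [0.0384·2.282/0.1197 + 5.79]·(1945·0.393²/2) = [0.7321 + 5.79]·150.2 = 979.4 Pa.
Head loss h_f = ΔP/(ρg) = 979.4/(1945·9.81) = 0.05133 m.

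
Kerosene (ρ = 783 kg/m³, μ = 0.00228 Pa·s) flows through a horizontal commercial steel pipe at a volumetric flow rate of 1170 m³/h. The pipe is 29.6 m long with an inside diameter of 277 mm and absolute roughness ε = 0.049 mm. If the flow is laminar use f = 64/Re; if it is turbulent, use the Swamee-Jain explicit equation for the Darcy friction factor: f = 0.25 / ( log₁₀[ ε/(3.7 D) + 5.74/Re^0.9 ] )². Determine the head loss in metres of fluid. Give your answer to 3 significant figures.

Q = 1170 m³/h = 1170/3600 = 0.325 m³/s.
Cross-sectional area A = πD²/4 = π(0.277)²/4 = 0.06026 m²; mean velocity V = Q/A = 0.325/0.06026 = 5.393 m/s.
Reynolds number Re = ρVD/μ = 783 · 5.393 · 0.277 / 0.00228 = 5.13e+05.
Re > 4000 → turbulent. Relative roughness ε/D = 4.9e-05/0.277 = 0.000177. Swamee-Jain: f = 0.25/(log₁₀[0.000177/3.7 + 5.74/5.13e+05^0.9])² = 0.25/(log₁₀[4.78e-05 + 4.17e-05])² = 0.25/(-4.048)² = 0.01525.
Darcy-Weisbach: ΔP = f(L/D)(ρV²/2) = 0.01525·(29.6/0.277)·(783·5.393²/2) = 0.01525·106.9·1.139e+04 = 1.856e+04 Pa.
Head loss h_f = ΔP/(ρg) = 1.856e+04/(783·9.81) = 2.42 m.

h_f ≈ 2.42 m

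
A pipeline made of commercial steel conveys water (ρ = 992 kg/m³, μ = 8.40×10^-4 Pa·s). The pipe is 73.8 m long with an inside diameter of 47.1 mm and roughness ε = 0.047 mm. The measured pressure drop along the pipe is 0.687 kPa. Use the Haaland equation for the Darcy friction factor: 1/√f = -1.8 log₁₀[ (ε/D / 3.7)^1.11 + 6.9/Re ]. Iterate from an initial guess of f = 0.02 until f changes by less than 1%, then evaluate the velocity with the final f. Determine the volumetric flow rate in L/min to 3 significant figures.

Q ≈ 17.1 L/min

Rearranging Darcy-Weisbach: V = √(2·ΔP·D/(f·L·ρ)). With ε/D = 4.7e-05/0.0471 = 0.000998, iterate starting from f = 0.02:
  f = 0.02 → V = √(2·687·0.0471/(0.02·73.8·992)) = 0.2102 m/s; Re = ρVD/μ = 1.169e+04; f → 0.031
  f = 0.031 → V = 0.1689 m/s; Re = 9393; f → 0.03267
  f = 0.03267 → V = 0.1645 m/s; Re = 9150; f → 0.03288
Converged (Δf/f < 1%). With the final f = 0.03288: V = √(2·687·0.0471/(0.03288·73.8·992)) = 0.164 m/s.
Q = V·A = 0.164·(π/4·0.0471²) = 0.0002857 m³/s = 17.1 L/min.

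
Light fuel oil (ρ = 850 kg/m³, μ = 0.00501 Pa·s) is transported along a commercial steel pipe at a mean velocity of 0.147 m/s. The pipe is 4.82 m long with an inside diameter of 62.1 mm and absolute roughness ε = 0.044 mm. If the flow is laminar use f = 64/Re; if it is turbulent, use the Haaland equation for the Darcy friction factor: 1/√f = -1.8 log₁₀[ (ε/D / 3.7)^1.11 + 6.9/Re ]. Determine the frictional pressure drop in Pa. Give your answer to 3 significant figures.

Reynolds number Re = ρVD/μ = 850 · 0.147 · 0.0621 / 0.00501 = 1549.
Re < 2300 → laminar flow, so f = 64/Re = 64/1549 = 0.04132 (the turbulent correlation is not needed).
Darcy-Weisbach: ΔP = f(L/D)(ρV²/2) = 0.04132·(4.82/0.0621)·(850·0.147²/2) = 0.04132·77.62·9.184 = 29.46 Pa.

ΔP ≈ 29.5 Pa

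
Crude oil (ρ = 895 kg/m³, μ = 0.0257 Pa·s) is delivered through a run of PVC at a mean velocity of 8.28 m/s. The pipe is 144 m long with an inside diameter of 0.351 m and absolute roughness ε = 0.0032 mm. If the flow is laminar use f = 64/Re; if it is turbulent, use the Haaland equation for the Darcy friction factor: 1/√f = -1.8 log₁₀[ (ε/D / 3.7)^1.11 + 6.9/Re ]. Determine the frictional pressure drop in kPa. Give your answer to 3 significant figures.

ΔP ≈ 224 kPa

Reynolds number Re = ρVD/μ = 895 · 8.28 · 0.351 / 0.0257 = 1.012e+05.
Re > 4000 → turbulent. Relative roughness ε/D = 3.2e-06/0.351 = 9.12e-06. Haaland: 1/√f = -1.8 log₁₀[(9.12e-06/3.7)^1.11 + 6.9/1.012e+05] = -1.8 log₁₀[5.95e-07 + 6.82e-05] = 7.493, so f = 0.01781.
Darcy-Weisbach: ΔP = f(L/D)(ρV²/2) = 0.01781·(144/0.351)·(895·8.28²/2) = 0.01781·410.3·3.068e+04 = 2.242e+05 Pa.
ΔP = 2.242e+05 Pa = 224 kPa.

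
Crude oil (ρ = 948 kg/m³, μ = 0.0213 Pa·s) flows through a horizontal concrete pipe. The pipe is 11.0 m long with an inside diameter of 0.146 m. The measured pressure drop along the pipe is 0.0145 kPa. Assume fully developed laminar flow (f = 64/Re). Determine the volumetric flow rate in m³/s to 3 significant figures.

Q ≈ 6.90×10^-4 m³/s

For laminar flow, f = 64/Re with Re = ρVD/μ, so Darcy-Weisbach reduces to ΔP = 32μLV/D². Solving for V: V = ΔP·D²/(32μL) = 14.5·(0.146)²/(32·0.0213·11) = 0.04122 m/s.
Check: Re = ρVD/μ = 948·0.04122·0.146/0.0213 = 267.9 < 2300, so the laminar assumption holds.
Q = V·A = 0.04122·(π/4·0.146²) = 0.0006902 m³/s = 6.90×10^-4 m³/s.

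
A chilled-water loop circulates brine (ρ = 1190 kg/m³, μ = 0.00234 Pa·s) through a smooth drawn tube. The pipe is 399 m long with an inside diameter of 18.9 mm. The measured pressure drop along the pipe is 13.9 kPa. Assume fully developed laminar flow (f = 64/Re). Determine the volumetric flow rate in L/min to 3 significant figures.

Q ≈ 2.80 L/min

For laminar flow, f = 64/Re with Re = ρVD/μ, so Darcy-Weisbach reduces to ΔP = 32μLV/D². Solving for V: V = ΔP·D²/(32μL) = 1.39e+04·(0.0189)²/(32·0.00234·399) = 0.1662 m/s.
Check: Re = ρVD/μ = 1190·0.1662·0.0189/0.00234 = 1597 < 2300, so the laminar assumption holds.
Q = V·A = 0.1662·(π/4·0.0189²) = 4.662e-05 m³/s = 2.80 L/min.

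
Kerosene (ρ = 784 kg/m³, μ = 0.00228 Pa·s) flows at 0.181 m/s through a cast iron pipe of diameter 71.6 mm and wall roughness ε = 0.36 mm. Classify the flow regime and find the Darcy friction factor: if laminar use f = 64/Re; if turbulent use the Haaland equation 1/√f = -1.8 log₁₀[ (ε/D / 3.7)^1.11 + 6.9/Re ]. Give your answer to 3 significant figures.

f ≈ 0.0437

Re = ρVD/μ = 784·0.181·0.0716/0.00228 = 4456.
Re > 4000 → turbulent. ε/D = 0.00036/0.0716 = 0.00503; Haaland: 1/√f = -1.8 log₁₀[0.000657 + 0.00155] = 4.782, so f = 0.04374.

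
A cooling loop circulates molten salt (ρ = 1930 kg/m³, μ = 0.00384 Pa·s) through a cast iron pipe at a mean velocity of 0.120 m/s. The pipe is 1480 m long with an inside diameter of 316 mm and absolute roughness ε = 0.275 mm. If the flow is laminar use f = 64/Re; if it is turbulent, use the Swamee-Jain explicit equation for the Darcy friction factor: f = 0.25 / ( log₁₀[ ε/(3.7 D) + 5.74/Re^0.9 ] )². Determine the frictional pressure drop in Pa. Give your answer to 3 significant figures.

Reynolds number Re = ρVD/μ = 1930 · 0.12 · 0.316 / 0.00384 = 1.906e+04.
Re > 4000 → turbulent. Relative roughness ε/D = 0.000275/0.316 = 0.00087. Swamee-Jain: f = 0.25/(log₁₀[0.00087/3.7 + 5.74/1.906e+04^0.9])² = 0.25/(log₁₀[0.000235 + 0.000807])² = 0.25/(-2.982)² = 0.02811.
Darcy-Weisbach: ΔP = f(L/D)(ρV²/2) = 0.02811·(1480/0.316)·(1930·0.12²/2) = 0.02811·4684·13.9 = 1830 Pa.

ΔP ≈ 1830 Pa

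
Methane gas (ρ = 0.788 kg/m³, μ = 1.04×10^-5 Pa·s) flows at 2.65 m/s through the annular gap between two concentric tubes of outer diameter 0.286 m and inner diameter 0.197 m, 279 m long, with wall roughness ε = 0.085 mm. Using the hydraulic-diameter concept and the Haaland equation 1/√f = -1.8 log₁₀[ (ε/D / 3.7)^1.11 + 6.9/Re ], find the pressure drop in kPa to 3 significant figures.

ΔP ≈ 0.244 kPa

Hydraulic diameter D_h = 4A/P = D_o - D_i = 0.286 - 0.197 = 0.089 m.
Re = ρVD_h/μ = 0.788·2.65·0.089/1.04e-05 = 1.787e+04.
ε/D_h = 8.5e-05/0.089 = 0.000955; Haaland gives 1/√f = -1.8 log₁₀[0.000104+0.000386] = 5.957, so f = 0.02818.
ΔP = f(L/D_h)(ρV²/2) = 0.02818·279/0.089·2.767 = 244.4 Pa.
ΔP = 0.244 kPa.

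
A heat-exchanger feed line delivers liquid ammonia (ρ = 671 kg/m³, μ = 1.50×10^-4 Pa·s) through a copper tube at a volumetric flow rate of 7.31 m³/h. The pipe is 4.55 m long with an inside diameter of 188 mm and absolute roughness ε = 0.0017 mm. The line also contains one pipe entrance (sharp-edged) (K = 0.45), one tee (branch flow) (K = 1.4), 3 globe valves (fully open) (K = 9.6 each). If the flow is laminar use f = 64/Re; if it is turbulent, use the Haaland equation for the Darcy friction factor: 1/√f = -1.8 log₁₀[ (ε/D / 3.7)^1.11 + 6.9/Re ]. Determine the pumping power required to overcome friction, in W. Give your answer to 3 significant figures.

Q = 7.31 m³/h = 7.31/3600 = 0.002031 m³/s.
Cross-sectional area A = πD²/4 = π(0.188)²/4 = 0.02776 m²; mean velocity V = Q/A = 0.002031/0.02776 = 0.07315 m/s.
Reynolds number Re = ρVD/μ = 671 · 0.07315 · 0.188 / 0.00015 = 6.152e+04.
Re > 4000 → turbulent. Relative roughness ε/D = 1.7e-06/0.188 = 9.04e-06. Haaland: 1/√f = -1.8 log₁₀[(9.04e-06/3.7)^1.11 + 6.9/6.152e+04] = -1.8 log₁₀[5.9e-07 + 0.000112] = 7.106, so f = 0.0198.
Total minor-loss coefficient ΣK = 1·0.45 + 1·1.4 + 3·9.6 = 30.6.
ΔP = [f·L/D + ΣK]·(ρV²/2) = [0.0198·4.55/0.188 + 30.6]·(671·0.07315²/2) = [0.4793 + 30.6]·1.795 = 55.88 Pa.
Pumping power P = QΔP = 0.002031·55.88 = 0.1135 W = 0.113 W.

P ≈ 0.113 W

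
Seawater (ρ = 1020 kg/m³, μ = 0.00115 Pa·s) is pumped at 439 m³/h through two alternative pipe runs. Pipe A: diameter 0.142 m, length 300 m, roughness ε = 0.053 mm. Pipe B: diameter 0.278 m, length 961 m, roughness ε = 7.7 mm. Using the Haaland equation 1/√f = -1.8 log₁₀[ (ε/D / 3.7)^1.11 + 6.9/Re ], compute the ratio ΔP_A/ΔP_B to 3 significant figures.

ΔP_A/ΔP_B ≈ 2.63

Pipe A: V = Q/A = 0.1219/0.01584 = 7.7 m/s; Re = 9.698e+05; ε/D = 0.000373; Haaland → f = 0.01625; ΔP_A = f(L/D)(ρV²/2) = 1.038e+06 Pa.
Pipe B: V = Q/A = 0.1219/0.0607 = 2.009 m/s; Re = 4.954e+05; ε/D = 0.0277; Haaland → f = 0.0555; ΔP_B = f(L/D)(ρV²/2) = 3.949e+05 Pa.
ΔP_A/ΔP_B = 1.038e+06/3.949e+05 = 2.63.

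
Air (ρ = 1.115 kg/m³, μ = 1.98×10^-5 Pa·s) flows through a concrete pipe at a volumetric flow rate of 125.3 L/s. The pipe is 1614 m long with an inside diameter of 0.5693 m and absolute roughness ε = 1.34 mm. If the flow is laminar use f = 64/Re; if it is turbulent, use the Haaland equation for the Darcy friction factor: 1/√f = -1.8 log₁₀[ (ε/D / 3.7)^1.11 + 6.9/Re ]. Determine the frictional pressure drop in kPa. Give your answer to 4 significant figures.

Q = 125.3 L/s = 125.3/1000 = 0.1253 m³/s.
Cross-sectional area A = πD²/4 = π(0.5693)²/4 = 0.2545 m²; mean velocity V = Q/A = 0.1253/0.2545 = 0.4922 m/s.
Reynolds number Re = ρVD/μ = 1.115 · 0.4922 · 0.5693 / 1.98e-05 = 1.578e+04.
Re > 4000 → turbulent. Relative roughness ε/D = 0.00134/0.5693 = 0.00235. Haaland: 1/√f = -1.8 log₁₀[(0.00235/3.7)^1.11 + 6.9/1.578e+04] = -1.8 log₁₀[0.000283 + 0.000437] = 5.656, so f = 0.03125.
Darcy-Weisbach: ΔP = f(L/D)(ρV²/2) = 0.03125·(1614/0.5693)·(1.115·0.4922²/2) = 0.03125·2835·0.1351 = 11.97 Pa.
ΔP = 11.97 Pa = 0.01197 kPa.

ΔP ≈ 0.01197 kPa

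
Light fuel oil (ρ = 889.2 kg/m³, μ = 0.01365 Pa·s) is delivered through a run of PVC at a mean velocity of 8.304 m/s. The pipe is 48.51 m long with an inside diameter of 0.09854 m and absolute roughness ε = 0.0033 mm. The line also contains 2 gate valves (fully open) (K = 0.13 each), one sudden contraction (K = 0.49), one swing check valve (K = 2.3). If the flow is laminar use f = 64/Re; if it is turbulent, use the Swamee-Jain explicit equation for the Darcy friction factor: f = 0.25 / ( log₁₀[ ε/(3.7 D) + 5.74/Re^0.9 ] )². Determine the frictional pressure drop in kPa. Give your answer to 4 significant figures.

Reynolds number Re = ρVD/μ = 889.2 · 8.304 · 0.09854 / 0.0137 = 5.33e+04.
Re > 4000 → turbulent. Relative roughness ε/D = 3.3e-06/0.09854 = 3.35e-05. Swamee-Jain: f = 0.25/(log₁₀[3.35e-05/3.7 + 5.74/5.33e+04^0.9])² = 0.25/(log₁₀[9.05e-06 + 0.00032])² = 0.25/(-3.483)² = 0.02061.
Total minor-loss coefficient ΣK = 2·0.13 + 1·0.49 + 1·2.3 = 3.05.
ΔP = [f·L/D + ΣK]·(ρV²/2) = [0.02061·48.51/0.09854 + 3.05]·(889.2·8.304²/2) = [10.14 + 3.05]·3.066e+04 = 4.045e+05 Pa.
ΔP = 4.045e+05 Pa = 404.5 kPa.

ΔP ≈ 404.5 kPa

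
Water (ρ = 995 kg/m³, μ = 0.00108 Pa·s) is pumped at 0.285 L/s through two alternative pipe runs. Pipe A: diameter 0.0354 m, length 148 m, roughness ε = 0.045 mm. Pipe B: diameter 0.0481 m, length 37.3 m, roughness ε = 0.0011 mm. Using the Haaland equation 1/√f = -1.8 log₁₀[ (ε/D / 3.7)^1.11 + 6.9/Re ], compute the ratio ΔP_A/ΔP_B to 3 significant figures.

ΔP_A/ΔP_B ≈ 17.7

Pipe A: V = Q/A = 0.000285/0.0009842 = 0.2896 m/s; Re = 9444; ε/D = 0.00127; Haaland → f = 0.03299; ΔP_A = f(L/D)(ρV²/2) = 5753 Pa.
Pipe B: V = Q/A = 0.000285/0.001817 = 0.1568 m/s; Re = 6950; ε/D = 2.29e-05; Haaland → f = 0.03424; ΔP_B = f(L/D)(ρV²/2) = 324.9 Pa.
ΔP_A/ΔP_B = 5753/324.9 = 17.7.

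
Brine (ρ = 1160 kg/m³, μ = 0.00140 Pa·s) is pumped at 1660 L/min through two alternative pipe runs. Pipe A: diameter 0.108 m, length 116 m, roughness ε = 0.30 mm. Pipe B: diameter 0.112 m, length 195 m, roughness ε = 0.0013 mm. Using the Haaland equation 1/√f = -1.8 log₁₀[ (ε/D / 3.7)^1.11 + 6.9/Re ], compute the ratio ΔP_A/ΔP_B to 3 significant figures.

Pipe A: V = Q/A = 0.02767/0.009161 = 3.02 m/s; Re = 2.703e+05; ε/D = 0.00278; Haaland → f = 0.02613; ΔP_A = f(L/D)(ρV²/2) = 1.485e+05 Pa.
Pipe B: V = Q/A = 0.02767/0.009852 = 2.808 m/s; Re = 2.606e+05; ε/D = 1.16e-05; Haaland → f = 0.01481; ΔP_B = f(L/D)(ρV²/2) = 1.18e+05 Pa.
ΔP_A/ΔP_B = 1.485e+05/1.18e+05 = 1.26.

ΔP_A/ΔP_B ≈ 1.26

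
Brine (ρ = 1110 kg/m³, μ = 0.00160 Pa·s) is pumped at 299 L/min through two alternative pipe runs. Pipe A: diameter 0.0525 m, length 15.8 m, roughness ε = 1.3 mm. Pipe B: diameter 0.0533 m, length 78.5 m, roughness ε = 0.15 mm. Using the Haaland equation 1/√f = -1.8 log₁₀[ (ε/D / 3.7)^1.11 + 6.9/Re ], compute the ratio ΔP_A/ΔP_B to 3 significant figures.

Pipe A: V = Q/A = 0.004983/0.002165 = 2.302 m/s; Re = 8.384e+04; ε/D = 0.0248; Haaland → f = 0.05339; ΔP_A = f(L/D)(ρV²/2) = 4.725e+04 Pa.
Pipe B: V = Q/A = 0.004983/0.002231 = 2.233 m/s; Re = 8.259e+04; ε/D = 0.00281; Haaland → f = 0.02721; ΔP_B = f(L/D)(ρV²/2) = 1.11e+05 Pa.
ΔP_A/ΔP_B = 4.725e+04/1.11e+05 = 0.426.

ΔP_A/ΔP_B ≈ 0.426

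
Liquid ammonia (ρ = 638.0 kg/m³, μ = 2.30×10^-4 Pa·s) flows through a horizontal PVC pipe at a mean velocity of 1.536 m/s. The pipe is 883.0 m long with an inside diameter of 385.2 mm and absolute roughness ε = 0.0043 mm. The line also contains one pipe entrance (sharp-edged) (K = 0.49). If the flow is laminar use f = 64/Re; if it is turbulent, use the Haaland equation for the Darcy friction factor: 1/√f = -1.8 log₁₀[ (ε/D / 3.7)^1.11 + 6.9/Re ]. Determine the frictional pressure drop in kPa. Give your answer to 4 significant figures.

Reynolds number Re = ρVD/μ = 638 · 1.536 · 0.3852 / 0.00023 = 1.641e+06.
Re > 4000 → turbulent. Relative roughness ε/D = 4.3e-06/0.3852 = 1.12e-05. Haaland: 1/√f = -1.8 log₁₀[(1.12e-05/3.7)^1.11 + 6.9/1.641e+06] = -1.8 log₁₀[7.45e-07 + 4.2e-06] = 9.55, so f = 0.01097.
Total minor-loss coefficient ΣK = 1·0.49 = 0.49.
ΔP = [f·L/D + ΣK]·(ρV²/2) = [0.01097·883/0.3852 + 0.49]·(638·1.536²/2) = [25.14 + 0.49]·752.6 = 1.929e+04 Pa.
ΔP = 1.929e+04 Pa = 19.29 kPa.

ΔP ≈ 19.29 kPa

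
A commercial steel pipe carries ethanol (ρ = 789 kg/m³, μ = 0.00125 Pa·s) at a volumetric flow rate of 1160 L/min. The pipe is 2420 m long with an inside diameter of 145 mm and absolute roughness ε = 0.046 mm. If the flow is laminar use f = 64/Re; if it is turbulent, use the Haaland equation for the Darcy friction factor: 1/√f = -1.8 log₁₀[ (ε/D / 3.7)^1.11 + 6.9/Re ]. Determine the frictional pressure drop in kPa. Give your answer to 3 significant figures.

Q = 1160 L/min = 1160/60000 = 0.01933 m³/s.
Cross-sectional area A = πD²/4 = π(0.145)²/4 = 0.01651 m²; mean velocity V = Q/A = 0.01933/0.01651 = 1.171 m/s.
Reynolds number Re = ρVD/μ = 789 · 1.171 · 0.145 / 0.00125 = 1.072e+05.
Re > 4000 → turbulent. Relative roughness ε/D = 4.6e-05/0.145 = 0.000317. Haaland: 1/√f = -1.8 log₁₀[(0.000317/3.7)^1.11 + 6.9/1.072e+05] = -1.8 log₁₀[3.06e-05 + 6.44e-05] = 7.24, so f = 0.01908.
Darcy-Weisbach: ΔP = f(L/D)(ρV²/2) = 0.01908·(2420/0.145)·(789·1.171²/2) = 0.01908·1.669e+04·540.8 = 1.722e+05 Pa.
ΔP = 1.722e+05 Pa = 172 kPa.

ΔP ≈ 172 kPa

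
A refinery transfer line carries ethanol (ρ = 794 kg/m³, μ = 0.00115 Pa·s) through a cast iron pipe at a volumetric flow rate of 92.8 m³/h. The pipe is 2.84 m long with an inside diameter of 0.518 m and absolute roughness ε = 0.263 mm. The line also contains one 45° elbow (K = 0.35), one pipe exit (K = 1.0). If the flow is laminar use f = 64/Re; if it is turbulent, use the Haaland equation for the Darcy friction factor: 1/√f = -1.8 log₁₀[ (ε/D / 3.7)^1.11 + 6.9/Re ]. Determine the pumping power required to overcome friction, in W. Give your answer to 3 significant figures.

P ≈ 0.226 W

Q = 92.8 m³/h = 92.8/3600 = 0.02578 m³/s.
Cross-sectional area A = πD²/4 = π(0.518)²/4 = 0.2107 m²; mean velocity V = Q/A = 0.02578/0.2107 = 0.1223 m/s.
Reynolds number Re = ρVD/μ = 794 · 0.1223 · 0.518 / 0.00115 = 4.375e+04.
Re > 4000 → turbulent. Relative roughness ε/D = 0.000263/0.518 = 0.000508. Haaland: 1/√f = -1.8 log₁₀[(0.000508/3.7)^1.11 + 6.9/4.375e+04] = -1.8 log₁₀[5.16e-05 + 0.000158] = 6.623, so f = 0.0228.
Total minor-loss coefficient ΣK = 1·0.35 + 1·1 = 1.35.
ΔP = [f·L/D + ΣK]·(ρV²/2) = [0.0228·2.84/0.518 + 1.35]·(794·0.1223²/2) = [0.125 + 1.35]·5.94 = 8.761 Pa.
Pumping power P = QΔP = 0.02578·8.761 = 0.2259 W = 0.226 W.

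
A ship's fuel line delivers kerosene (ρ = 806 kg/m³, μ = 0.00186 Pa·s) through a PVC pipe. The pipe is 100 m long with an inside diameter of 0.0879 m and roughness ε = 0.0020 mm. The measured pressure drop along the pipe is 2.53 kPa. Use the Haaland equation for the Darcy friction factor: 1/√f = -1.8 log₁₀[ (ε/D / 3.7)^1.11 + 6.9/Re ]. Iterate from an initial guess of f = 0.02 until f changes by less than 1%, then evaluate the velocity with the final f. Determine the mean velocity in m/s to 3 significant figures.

V ≈ 0.454 m/s

Rearranging Darcy-Weisbach: V = √(2·ΔP·D/(f·L·ρ)). With ε/D = 2e-06/0.0879 = 2.28e-05, iterate starting from f = 0.02:
  f = 0.02 → V = √(2·2530·0.0879/(0.02·100·806)) = 0.5253 m/s; Re = ρVD/μ = 2.001e+04; f → 0.02578
  f = 0.02578 → V = 0.4627 m/s; Re = 1.762e+04; f → 0.02661
  f = 0.02661 → V = 0.4554 m/s; Re = 1.734e+04; f → 0.02672
Converged (Δf/f < 1%). With the final f = 0.02672: V = √(2·2530·0.0879/(0.02672·100·806)) = 0.4544 m/s.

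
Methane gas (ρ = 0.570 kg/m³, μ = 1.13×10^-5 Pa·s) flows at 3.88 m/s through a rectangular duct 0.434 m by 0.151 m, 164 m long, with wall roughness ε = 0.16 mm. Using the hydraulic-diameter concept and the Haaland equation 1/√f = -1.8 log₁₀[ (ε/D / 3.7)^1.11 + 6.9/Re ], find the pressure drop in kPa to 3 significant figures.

ΔP ≈ 0.0734 kPa

Hydraulic diameter D_h = 4A/P = 4·(0.434·0.151)/(2·(0.434+0.151)) = 0.2621/1.17 = 0.224 m.
Re = ρVD_h/μ = 0.57·3.88·0.224/1.13e-05 = 4.385e+04.
ε/D_h = 0.00016/0.224 = 0.000714; Haaland gives 1/√f = -1.8 log₁₀[7.53e-05+0.000157] = 6.54, so f = 0.02338.
ΔP = f(L/D_h)(ρV²/2) = 0.02338·164/0.224·4.291 = 73.43 Pa.
ΔP = 0.0734 kPa.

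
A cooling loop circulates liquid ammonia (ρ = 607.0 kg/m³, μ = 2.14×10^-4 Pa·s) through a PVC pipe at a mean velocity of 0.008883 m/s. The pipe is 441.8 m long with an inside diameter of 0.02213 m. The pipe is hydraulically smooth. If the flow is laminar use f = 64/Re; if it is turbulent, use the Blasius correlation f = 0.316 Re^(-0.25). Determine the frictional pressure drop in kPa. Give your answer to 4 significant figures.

ΔP ≈ 0.05488 kPa

Reynolds number Re = ρVD/μ = 607 · 0.008883 · 0.02213 / 0.000214 = 557.6.
Re < 2300 → laminar flow, so f = 64/Re = 64/557.6 = 0.1148 (the turbulent correlation is not needed).
Darcy-Weisbach: ΔP = f(L/D)(ρV²/2) = 0.1148·(441.8/0.02213)·(607·0.008883²/2) = 0.1148·1.996e+04·0.02395 = 54.88 Pa.
ΔP = 54.88 Pa = 0.05488 kPa.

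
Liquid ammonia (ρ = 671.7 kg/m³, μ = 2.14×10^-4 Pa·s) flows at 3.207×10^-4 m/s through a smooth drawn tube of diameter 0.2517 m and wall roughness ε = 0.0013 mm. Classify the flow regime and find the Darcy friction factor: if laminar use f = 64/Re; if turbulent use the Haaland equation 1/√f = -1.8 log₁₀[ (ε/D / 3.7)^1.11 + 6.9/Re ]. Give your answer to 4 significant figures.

f ≈ 0.2526

Re = ρVD/μ = 671.7·0.0003207·0.2517/0.000214 = 253.4.
Re < 2300 → laminar, so f = 64/Re = 0.2526 (roughness is irrelevant in laminar flow).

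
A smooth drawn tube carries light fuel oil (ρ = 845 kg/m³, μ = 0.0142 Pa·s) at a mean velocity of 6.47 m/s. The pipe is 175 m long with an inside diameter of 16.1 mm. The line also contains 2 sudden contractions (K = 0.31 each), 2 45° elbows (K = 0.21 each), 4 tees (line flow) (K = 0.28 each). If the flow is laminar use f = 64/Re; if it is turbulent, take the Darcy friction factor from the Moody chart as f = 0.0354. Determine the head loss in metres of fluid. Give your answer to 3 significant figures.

Reynolds number Re = ρVD/μ = 845 · 6.47 · 0.0161 / 0.0142 = 6199.
Re > 4000 → turbulent; use the Moody-chart value f = 0.0354.
Total minor-loss coefficient ΣK = 2·0.31 + 2·0.21 + 4·0.28 = 2.16.
ΔP = [f·L/D + ΣK]·(ρV²/2) = [0.0354·175/0.0161 + 2.16]·(845·6.47²/2) = [384.8 + 2.16]·1.769e+04 = 6.844e+06 Pa.
Head loss h_f = ΔP/(ρg) = 6.844e+06/(845·9.81) = 826 m.

h_f ≈ 826 m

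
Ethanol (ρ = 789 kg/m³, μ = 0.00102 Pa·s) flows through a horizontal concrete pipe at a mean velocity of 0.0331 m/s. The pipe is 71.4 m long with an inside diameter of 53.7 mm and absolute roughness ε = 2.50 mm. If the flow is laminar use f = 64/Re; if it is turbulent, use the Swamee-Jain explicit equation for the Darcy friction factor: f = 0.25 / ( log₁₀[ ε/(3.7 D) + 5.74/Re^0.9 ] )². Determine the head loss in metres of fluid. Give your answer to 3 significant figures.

Reynolds number Re = ρVD/μ = 789 · 0.0331 · 0.0537 / 0.00102 = 1375.
Re < 2300 → laminar flow, so f = 64/Re = 64/1375 = 0.04655 (the turbulent correlation is not needed).
Darcy-Weisbach: ΔP = f(L/D)(ρV²/2) = 0.04655·(71.4/0.0537)·(789·0.0331²/2) = 0.04655·1330·0.4322 = 26.75 Pa.
Head loss h_f = ΔP/(ρg) = 26.75/(789·9.81) = 0.00346 m.

h_f ≈ 0.00346 m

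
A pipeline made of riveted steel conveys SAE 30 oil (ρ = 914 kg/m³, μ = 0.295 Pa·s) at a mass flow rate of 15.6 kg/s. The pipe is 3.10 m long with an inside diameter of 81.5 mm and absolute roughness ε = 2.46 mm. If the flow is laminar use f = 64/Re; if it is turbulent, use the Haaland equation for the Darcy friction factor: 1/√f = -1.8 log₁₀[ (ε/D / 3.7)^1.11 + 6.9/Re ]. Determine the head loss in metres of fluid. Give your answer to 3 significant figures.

h_f ≈ 1.61 m

A = πD²/4 = π(0.0815)²/4 = 0.005217 m²; mean velocity V = ṁ/(ρA) = 15.6/(914 · 0.005217) = 3.272 m/s.
Reynolds number Re = ρVD/μ = 914 · 3.272 · 0.0815 / 0.295 = 826.1.
Re < 2300 → laminar flow, so f = 64/Re = 64/826.1 = 0.07747 (the turbulent correlation is not needed).
Darcy-Weisbach: ΔP = f(L/D)(ρV²/2) = 0.07747·(3.1/0.0815)·(914·3.272²/2) = 0.07747·38.04·4892 = 1.441e+04 Pa.
Head loss h_f = ΔP/(ρg) = 1.441e+04/(914·9.81) = 1.61 m.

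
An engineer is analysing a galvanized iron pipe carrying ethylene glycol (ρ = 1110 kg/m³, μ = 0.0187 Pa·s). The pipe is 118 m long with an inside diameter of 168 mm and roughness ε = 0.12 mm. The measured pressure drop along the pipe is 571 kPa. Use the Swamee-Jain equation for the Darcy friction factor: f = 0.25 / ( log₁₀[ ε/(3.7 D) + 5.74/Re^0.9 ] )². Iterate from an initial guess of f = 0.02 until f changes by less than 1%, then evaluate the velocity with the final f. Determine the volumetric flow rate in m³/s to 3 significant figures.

Rearranging Darcy-Weisbach: V = √(2·ΔP·D/(f·L·ρ)). With ε/D = 0.00012/0.168 = 0.000714, iterate starting from f = 0.02:
  f = 0.02 → V = √(2·5.71e+05·0.168/(0.02·118·1110)) = 8.558 m/s; Re = ρVD/μ = 8.534e+04; f → 0.02169
  f = 0.02169 → V = 8.219 m/s; Re = 8.196e+04; f → 0.02179
Converged (Δf/f < 1%). With the final f = 0.02179: V = √(2·5.71e+05·0.168/(0.02179·118·1110)) = 8.199 m/s.
Q = V·A = 8.199·(π/4·0.168²) = 0.1817 m³/s = 0.182 m³/s.

Q ≈ 0.182 m³/s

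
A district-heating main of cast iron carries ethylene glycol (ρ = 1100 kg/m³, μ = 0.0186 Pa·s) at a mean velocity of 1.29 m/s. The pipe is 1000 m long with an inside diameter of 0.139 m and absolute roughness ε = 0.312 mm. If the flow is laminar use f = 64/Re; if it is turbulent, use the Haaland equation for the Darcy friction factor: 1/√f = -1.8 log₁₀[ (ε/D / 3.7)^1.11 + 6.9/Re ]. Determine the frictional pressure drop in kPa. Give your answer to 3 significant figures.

ΔP ≈ 220 kPa

Reynolds number Re = ρVD/μ = 1100 · 1.29 · 0.139 / 0.0186 = 1.06e+04.
Re > 4000 → turbulent. Relative roughness ε/D = 0.000312/0.139 = 0.00224. Haaland: 1/√f = -1.8 log₁₀[(0.00224/3.7)^1.11 + 6.9/1.06e+04] = -1.8 log₁₀[0.000269 + 0.000651] = 5.466, so f = 0.03347.
Darcy-Weisbach: ΔP = f(L/D)(ρV²/2) = 0.03347·(1000/0.139)·(1100·1.29²/2) = 0.03347·7194·915.3 = 2.204e+05 Pa.
ΔP = 2.204e+05 Pa = 220 kPa.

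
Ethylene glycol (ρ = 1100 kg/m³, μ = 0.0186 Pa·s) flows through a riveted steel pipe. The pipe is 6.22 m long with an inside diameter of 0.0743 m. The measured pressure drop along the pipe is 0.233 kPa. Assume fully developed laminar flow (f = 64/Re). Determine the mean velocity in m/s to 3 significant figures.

V ≈ 0.347 m/s

For laminar flow, f = 64/Re with Re = ρVD/μ, so Darcy-Weisbach reduces to ΔP = 32μLV/D². Solving for V: V = ΔP·D²/(32μL) = 233·(0.0743)²/(32·0.0186·6.22) = 0.3474 m/s.
Check: Re = ρVD/μ = 1100·0.3474·0.0743/0.0186 = 1527 < 2300, so the laminar assumption holds.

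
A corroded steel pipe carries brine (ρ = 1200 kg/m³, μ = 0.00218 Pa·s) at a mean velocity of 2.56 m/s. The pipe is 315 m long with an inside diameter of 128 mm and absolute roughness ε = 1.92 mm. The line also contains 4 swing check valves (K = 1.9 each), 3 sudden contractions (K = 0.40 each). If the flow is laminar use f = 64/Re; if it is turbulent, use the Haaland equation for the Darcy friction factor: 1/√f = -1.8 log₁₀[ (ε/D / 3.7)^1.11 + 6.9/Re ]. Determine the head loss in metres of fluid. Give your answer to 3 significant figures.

h_f ≈ 39.1 m

Reynolds number Re = ρVD/μ = 1200 · 2.56 · 0.128 / 0.00218 = 1.804e+05.
Re > 4000 → turbulent. Relative roughness ε/D = 0.00192/0.128 = 0.015. Haaland: 1/√f = -1.8 log₁₀[(0.015/3.7)^1.11 + 6.9/1.804e+05] = -1.8 log₁₀[0.00221 + 3.83e-05] = 4.766, so f = 0.04402.
Total minor-loss coefficient ΣK = 4·1.9 + 3·0.4 = 8.8.
ΔP = [f·L/D + ΣK]·(ρV²/2) = [0.04402·315/0.128 + 8.8]·(1200·2.56²/2) = [108.3 + 8.8]·3932 = 4.606e+05 Pa.
Head loss h_f = ΔP/(ρg) = 4.606e+05/(1200·9.81) = 39.1 m.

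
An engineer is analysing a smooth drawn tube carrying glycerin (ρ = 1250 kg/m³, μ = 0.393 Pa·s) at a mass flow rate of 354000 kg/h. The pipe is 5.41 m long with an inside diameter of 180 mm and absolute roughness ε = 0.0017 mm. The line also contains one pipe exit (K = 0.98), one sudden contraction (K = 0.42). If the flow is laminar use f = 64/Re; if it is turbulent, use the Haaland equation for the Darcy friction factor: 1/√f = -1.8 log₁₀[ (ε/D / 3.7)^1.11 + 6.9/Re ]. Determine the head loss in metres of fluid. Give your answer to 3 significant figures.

h_f ≈ 1.21 m

ṁ = 354000 kg/h = 354000/3600 = 98.33 kg/s.
A = πD²/4 = π(0.18)²/4 = 0.02545 m²; mean velocity V = ṁ/(ρA) = 98.33/(1250 · 0.02545) = 3.091 m/s.
Reynolds number Re = ρVD/μ = 1250 · 3.091 · 0.18 / 0.393 = 1770.
Re < 2300 → laminar flow, so f = 64/Re = 64/1770 = 0.03616 (the turbulent correlation is not needed).
Total minor-loss coefficient ΣK = 1·0.98 + 1·0.42 = 1.4.
ΔP = [f·L/D + ΣK]·(ρV²/2) = [0.03616·5.41/0.18 + 1.4]·(1250·3.091²/2) = [1.087 + 1.4]·5973 = 1.485e+04 Pa.
Head loss h_f = ΔP/(ρg) = 1.485e+04/(1250·9.81) = 1.21 m.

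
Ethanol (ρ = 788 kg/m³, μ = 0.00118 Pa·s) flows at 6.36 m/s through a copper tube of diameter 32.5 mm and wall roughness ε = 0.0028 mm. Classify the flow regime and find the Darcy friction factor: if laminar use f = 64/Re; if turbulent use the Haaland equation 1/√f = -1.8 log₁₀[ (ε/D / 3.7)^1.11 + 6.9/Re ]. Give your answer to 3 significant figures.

f ≈ 0.0171

Re = ρVD/μ = 788·6.36·0.0325/0.00118 = 1.38e+05.
Re > 4000 → turbulent. ε/D = 2.8e-06/0.0325 = 8.62e-05; Haaland: 1/√f = -1.8 log₁₀[7.2e-06 + 5e-05] = 7.637, so f = 0.01715.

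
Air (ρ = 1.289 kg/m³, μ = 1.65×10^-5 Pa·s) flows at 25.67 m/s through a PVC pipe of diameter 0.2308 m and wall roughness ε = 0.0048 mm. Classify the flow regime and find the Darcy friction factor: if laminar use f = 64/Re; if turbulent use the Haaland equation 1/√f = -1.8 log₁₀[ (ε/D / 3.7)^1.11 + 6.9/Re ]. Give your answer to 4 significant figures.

f ≈ 0.01348

Re = ρVD/μ = 1.289·25.67·0.2308/1.65e-05 = 4.628e+05.
Re > 4000 → turbulent. ε/D = 4.8e-06/0.2308 = 2.08e-05; Haaland: 1/√f = -1.8 log₁₀[1.49e-06 + 1.49e-05] = 8.614, so f = 0.01348.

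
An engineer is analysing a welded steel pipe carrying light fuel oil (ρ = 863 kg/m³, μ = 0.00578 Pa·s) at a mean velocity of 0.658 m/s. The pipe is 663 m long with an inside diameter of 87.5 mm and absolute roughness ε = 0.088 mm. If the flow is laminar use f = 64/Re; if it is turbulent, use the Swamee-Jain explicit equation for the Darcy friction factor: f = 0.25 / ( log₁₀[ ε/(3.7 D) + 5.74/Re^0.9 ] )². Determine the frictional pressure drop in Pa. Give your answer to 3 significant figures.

Reynolds number Re = ρVD/μ = 863 · 0.658 · 0.0875 / 0.00578 = 8596.
Re > 4000 → turbulent. Relative roughness ε/D = 8.8e-05/0.0875 = 0.00101. Swamee-Jain: f = 0.25/(log₁₀[0.00101/3.7 + 5.74/8596^0.9])² = 0.25/(log₁₀[0.000272 + 0.00165])² = 0.25/(-2.716)² = 0.0339.
Darcy-Weisbach: ΔP = f(L/D)(ρV²/2) = 0.0339·(663/0.0875)·(863·0.658²/2) = 0.0339·7577·186.8 = 4.798e+04 Pa.

ΔP ≈ 48000 Pa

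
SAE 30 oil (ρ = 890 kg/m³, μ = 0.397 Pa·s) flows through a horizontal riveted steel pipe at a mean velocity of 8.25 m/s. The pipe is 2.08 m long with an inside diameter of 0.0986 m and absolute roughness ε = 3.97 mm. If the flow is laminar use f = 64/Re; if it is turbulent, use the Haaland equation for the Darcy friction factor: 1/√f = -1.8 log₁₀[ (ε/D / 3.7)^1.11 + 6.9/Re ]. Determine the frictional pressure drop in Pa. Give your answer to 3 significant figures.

Reynolds number Re = ρVD/μ = 890 · 8.25 · 0.0986 / 0.397 = 1824.
Re < 2300 → laminar flow, so f = 64/Re = 64/1824 = 0.0351 (the turbulent correlation is not needed).
Darcy-Weisbach: ΔP = f(L/D)(ρV²/2) = 0.0351·(2.08/0.0986)·(890·8.25²/2) = 0.0351·21.1·3.029e+04 = 2.242e+04 Pa.

ΔP ≈ 22400 Pa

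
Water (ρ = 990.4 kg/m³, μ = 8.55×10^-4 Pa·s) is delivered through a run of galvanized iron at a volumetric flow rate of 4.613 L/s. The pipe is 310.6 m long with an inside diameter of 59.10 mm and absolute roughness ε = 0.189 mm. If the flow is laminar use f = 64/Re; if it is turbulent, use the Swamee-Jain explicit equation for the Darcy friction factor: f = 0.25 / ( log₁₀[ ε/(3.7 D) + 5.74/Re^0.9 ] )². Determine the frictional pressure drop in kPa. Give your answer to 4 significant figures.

Q = 4.613 L/s = 4.613/1000 = 0.004613 m³/s.
Cross-sectional area A = πD²/4 = π(0.0591)²/4 = 0.002743 m²; mean velocity V = Q/A = 0.004613/0.002743 = 1.682 m/s.
Reynolds number Re = ρVD/μ = 990.4 · 1.682 · 0.0591 / 0.000855 = 1.151e+05.
Re > 4000 → turbulent. Relative roughness ε/D = 0.000189/0.0591 = 0.0032. Swamee-Jain: f = 0.25/(log₁₀[0.0032/3.7 + 5.74/1.151e+05^0.9])² = 0.25/(log₁₀[0.000864 + 0.00016])² = 0.25/(-2.99)² = 0.02797.
Darcy-Weisbach: ΔP = f(L/D)(ρV²/2) = 0.02797·(310.6/0.0591)·(990.4·1.682²/2) = 0.02797·5255·1400 = 2.058e+05 Pa.
ΔP = 2.058e+05 Pa = 205.8 kPa.

ΔP ≈ 205.8 kPa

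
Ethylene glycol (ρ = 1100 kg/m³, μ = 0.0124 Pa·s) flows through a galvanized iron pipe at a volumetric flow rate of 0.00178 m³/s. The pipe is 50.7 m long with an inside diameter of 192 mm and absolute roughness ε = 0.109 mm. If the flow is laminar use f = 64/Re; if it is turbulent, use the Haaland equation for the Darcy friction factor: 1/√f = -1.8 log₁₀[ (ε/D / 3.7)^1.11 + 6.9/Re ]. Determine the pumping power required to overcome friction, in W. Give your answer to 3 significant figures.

P ≈ 0.0597 W

Cross-sectional area A = πD²/4 = π(0.192)²/4 = 0.02895 m²; mean velocity V = Q/A = 0.00178/0.02895 = 0.06148 m/s.
Reynolds number Re = ρVD/μ = 1100 · 0.06148 · 0.192 / 0.0124 = 1047.
Re < 2300 → laminar flow, so f = 64/Re = 64/1047 = 0.06112 (the turbulent correlation is not needed).
Darcy-Weisbach: ΔP = f(L/D)(ρV²/2) = 0.06112·(50.7/0.192)·(1100·0.06148²/2) = 0.06112·264.1·2.079 = 33.55 Pa.
Pumping power P = QΔP = 0.00178·33.55 = 0.05972 W = 0.0597 W.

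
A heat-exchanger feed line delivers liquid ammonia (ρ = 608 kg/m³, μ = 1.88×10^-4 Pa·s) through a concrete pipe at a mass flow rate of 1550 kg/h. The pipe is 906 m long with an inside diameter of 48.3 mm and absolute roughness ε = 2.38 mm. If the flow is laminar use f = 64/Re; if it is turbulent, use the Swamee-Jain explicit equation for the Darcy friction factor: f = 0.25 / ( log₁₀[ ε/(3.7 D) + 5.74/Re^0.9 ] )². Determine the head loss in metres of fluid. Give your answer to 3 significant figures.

h_f ≈ 10.2 m

ṁ = 1550 kg/h = 1550/3600 = 0.4306 kg/s.
A = πD²/4 = π(0.0483)²/4 = 0.001832 m²; mean velocity V = ṁ/(ρA) = 0.4306/(608 · 0.001832) = 0.3865 m/s.
Reynolds number Re = ρVD/μ = 608 · 0.3865 · 0.0483 / 0.000188 = 6.037e+04.
Re > 4000 → turbulent. Relative roughness ε/D = 0.00238/0.0483 = 0.0493. Swamee-Jain: f = 0.25/(log₁₀[0.0493/3.7 + 5.74/6.037e+04^0.9])² = 0.25/(log₁₀[0.0133 + 0.000286])² = 0.25/(-1.866)² = 0.07177.
Darcy-Weisbach: ΔP = f(L/D)(ρV²/2) = 0.07177·(906/0.0483)·(608·0.3865²/2) = 0.07177·1.876e+04·45.41 = 6.114e+04 Pa.
Head loss h_f = ΔP/(ρg) = 6.114e+04/(608·9.81) = 10.2 m.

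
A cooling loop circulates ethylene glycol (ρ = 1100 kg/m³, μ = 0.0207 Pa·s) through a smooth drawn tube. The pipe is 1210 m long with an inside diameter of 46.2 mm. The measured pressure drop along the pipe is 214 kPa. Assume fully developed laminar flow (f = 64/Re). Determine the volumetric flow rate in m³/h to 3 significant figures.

Q ≈ 3.44 m³/h

For laminar flow, f = 64/Re with Re = ρVD/μ, so Darcy-Weisbach reduces to ΔP = 32μLV/D². Solving for V: V = ΔP·D²/(32μL) = 2.14e+05·(0.0462)²/(32·0.0207·1210) = 0.5699 m/s.
Check: Re = ρVD/μ = 1100·0.5699·0.0462/0.0207 = 1399 < 2300, so the laminar assumption holds.
Q = V·A = 0.5699·(π/4·0.0462²) = 0.0009554 m³/s = 3.44 m³/h.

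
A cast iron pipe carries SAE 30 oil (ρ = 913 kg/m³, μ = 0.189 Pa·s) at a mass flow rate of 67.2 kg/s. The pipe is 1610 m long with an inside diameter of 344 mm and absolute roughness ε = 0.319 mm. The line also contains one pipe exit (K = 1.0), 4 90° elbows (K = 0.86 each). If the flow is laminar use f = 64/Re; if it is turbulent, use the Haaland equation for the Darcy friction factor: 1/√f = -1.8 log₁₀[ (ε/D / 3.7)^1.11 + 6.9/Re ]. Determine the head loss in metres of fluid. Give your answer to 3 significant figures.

h_f ≈ 7.42 m

A = πD²/4 = π(0.344)²/4 = 0.09294 m²; mean velocity V = ṁ/(ρA) = 67.2/(913 · 0.09294) = 0.7919 m/s.
Reynolds number Re = ρVD/μ = 913 · 0.7919 · 0.344 / 0.189 = 1316.
Re < 2300 → laminar flow, so f = 64/Re = 64/1316 = 0.04863 (the turbulent correlation is not needed).
Total minor-loss coefficient ΣK = 1·1 + 4·0.86 = 4.44.
ΔP = [f·L/D + ΣK]·(ρV²/2) = [0.04863·1610/0.344 + 4.44]·(913·0.7919²/2) = [227.6 + 4.44]·286.3 = 6.644e+04 Pa.
Head loss h_f = ΔP/(ρg) = 6.644e+04/(913·9.81) = 7.42 m.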